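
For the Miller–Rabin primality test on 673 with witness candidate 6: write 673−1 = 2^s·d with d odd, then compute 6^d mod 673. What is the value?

673 − 1 = 672 = 2^5 · 21, so d = 21.
6^1 ≡ 6 (mod 673)
6^2 ≡ 6^2 = 36 ≡ 36 (mod 673)
6^4 ≡ 36^2 = 1296 ≡ 623 (mod 673)
6^8 ≡ 623^2 = 388129 ≡ 481 (mod 673)
6^16 ≡ 481^2 = 231361 ≡ 522 (mod 673)
21 = 16 + 4 + 1 in binary powers of 2.
So 6^21 ≡ 522 · 623 · 6 ≡ 209 (mod 673).
Squaring chain: 209 → 609 → 58 → 672 → 1; reaches −1, so base 6 does not prove 673 composite.

209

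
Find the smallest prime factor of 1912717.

53

1912717 is odd.
Digit sum 28, not divisible by 3.
Ends in 7: not divisible by 5.
7: 1912717 = 7·273245 + 2
11: 1912717 = 11·173883 + 4
13: 1912717 = 13·147132 + 1
17: 1912717 = 17·112512 + 13
19: 1912717 = 19·100669 + 6
23: 1912717 = 23·83161 + 14
29: 1912717 = 29·65955 + 22
31: 1912717 = 31·61700 + 17
37: 1912717 = 37·51695 + 2
41: 1912717 = 41·46651 + 26
43: 1912717 = 43·44481 + 34
47: 1912717 = 47·40696 + 5
53: 1912717 = 53·36089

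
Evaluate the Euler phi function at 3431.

Factor: 3431 = 47 · 73.
φ(3431) = (47−1) · (73−1) = 46 · 72 = 3312.

3312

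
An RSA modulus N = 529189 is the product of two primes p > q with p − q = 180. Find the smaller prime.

Since p = q + 180, we have 529189 = q(q + 180), so q² + 180q − 529189 = 0.
Discriminant: 180² + 4·529189 = 32400 + 2116756 = 2149156; √2149156 = 1466.
q = (−180 + 1466)/2 = 643, and p = q + 180 = 823.
Check: 643 · 823 = 529189.

643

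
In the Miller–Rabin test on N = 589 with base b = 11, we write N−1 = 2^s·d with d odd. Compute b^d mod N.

77

589 − 1 = 588 = 2^2 · 147, so d = 147.
11^1 ≡ 11 (mod 589)
11^2 ≡ 11^2 = 121 ≡ 121 (mod 589)
11^4 ≡ 121^2 = 14641 ≡ 505 (mod 589)
11^8 ≡ 505^2 = 255025 ≡ 577 (mod 589)
11^16 ≡ 577^2 = 332929 ≡ 144 (mod 589)
11^32 ≡ 144^2 = 20736 ≡ 121 (mod 589)
11^64 ≡ 121^2 = 14641 ≡ 505 (mod 589)
11^128 ≡ 505^2 = 255025 ≡ 577 (mod 589)
147 = 128 + 16 + 2 + 1 in binary powers of 2.
So 11^147 ≡ 577 · 144 · 121 · 11 ≡ 77 (mod 589).
Squaring chain: 77 → 39; never reaches −1, so base 11 is a Miller–Rabin witness that 589 is composite.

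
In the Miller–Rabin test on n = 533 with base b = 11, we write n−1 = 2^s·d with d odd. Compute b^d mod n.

89

533 − 1 = 532 = 2^2 · 133, so d = 133.
11^1 ≡ 11 (mod 533)
11^2 ≡ 11^2 = 121 ≡ 121 (mod 533)
11^4 ≡ 121^2 = 14641 ≡ 250 (mod 533)
11^8 ≡ 250^2 = 62500 ≡ 139 (mod 533)
11^16 ≡ 139^2 = 19321 ≡ 133 (mod 533)
11^32 ≡ 133^2 = 17689 ≡ 100 (mod 533)
11^64 ≡ 100^2 = 10000 ≡ 406 (mod 533)
11^128 ≡ 406^2 = 164836 ≡ 139 (mod 533)
133 = 128 + 4 + 1 in binary powers of 2.
So 11^133 ≡ 139 · 250 · 11 ≡ 89 (mod 533).
Squaring chain: 89 → 459; never reaches −1, so base 11 is a Miller–Rabin witness that 533 is composite.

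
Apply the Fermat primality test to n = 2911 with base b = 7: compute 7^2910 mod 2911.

7^1 ≡ 7 (mod 2911)
7^2 ≡ 7^2 = 49 ≡ 49 (mod 2911)
7^4 ≡ 49^2 = 2401 ≡ 2401 (mod 2911)
7^8 ≡ 2401^2 = 5764801 ≡ 1021 (mod 2911)
7^16 ≡ 1021^2 = 1042441 ≡ 303 (mod 2911)
7^32 ≡ 303^2 = 91809 ≡ 1568 (mod 2911)
7^64 ≡ 1568^2 = 2458624 ≡ 1740 (mod 2911)
7^128 ≡ 1740^2 = 3027600 ≡ 160 (mod 2911)
7^256 ≡ 160^2 = 25600 ≡ 2312 (mod 2911)
7^512 ≡ 2312^2 = 5345344 ≡ 748 (mod 2911)
7^1024 ≡ 748^2 = 559504 ≡ 592 (mod 2911)
7^2048 ≡ 592^2 = 350464 ≡ 1144 (mod 2911)
2910 = 2048 + 512 + 256 + 64 + 16 + 8 + 4 + 2 in binary powers of 2.
So 7^2910 ≡ 1144 · 748 · 2312 · 1740 · 303 · 1021 · 2401 · 49 ≡ 1795 (mod 2911).
Since 1795 ≠ 1, base 7 is a Fermat witness: 2911 is composite.

1795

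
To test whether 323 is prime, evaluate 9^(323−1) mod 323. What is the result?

9^1 ≡ 9 (mod 323)
9^2 ≡ 9^2 = 81 ≡ 81 (mod 323)
9^4 ≡ 81^2 = 6561 ≡ 101 (mod 323)
9^8 ≡ 101^2 = 10201 ≡ 188 (mod 323)
9^16 ≡ 188^2 = 35344 ≡ 137 (mod 323)
9^32 ≡ 137^2 = 18769 ≡ 35 (mod 323)
9^64 ≡ 35^2 = 1225 ≡ 256 (mod 323)
9^128 ≡ 256^2 = 65536 ≡ 290 (mod 323)
9^256 ≡ 290^2 = 84100 ≡ 120 (mod 323)
322 = 256 + 64 + 2 in binary powers of 2.
So 9^322 ≡ 120 · 256 · 81 ≡ 251 (mod 323).
Since 251 ≠ 1, base 9 is a Fermat witness: 323 is composite.

251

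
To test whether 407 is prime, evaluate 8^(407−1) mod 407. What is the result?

344

8^1 ≡ 8 (mod 407)
8^2 ≡ 8^2 = 64 ≡ 64 (mod 407)
8^4 ≡ 64^2 = 4096 ≡ 26 (mod 407)
8^8 ≡ 26^2 = 676 ≡ 269 (mod 407)
8^16 ≡ 269^2 = 72361 ≡ 322 (mod 407)
8^32 ≡ 322^2 = 103684 ≡ 306 (mod 407)
8^64 ≡ 306^2 = 93636 ≡ 26 (mod 407)
8^128 ≡ 26^2 = 676 ≡ 269 (mod 407)
8^256 ≡ 269^2 = 72361 ≡ 322 (mod 407)
406 = 256 + 128 + 16 + 4 + 2 in binary powers of 2.
So 8^406 ≡ 322 · 269 · 322 · 26 · 64 ≡ 344 (mod 407).
Since 344 ≠ 1, base 8 is a Fermat witness: 407 is composite.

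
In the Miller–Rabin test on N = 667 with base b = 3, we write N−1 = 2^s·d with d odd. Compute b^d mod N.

667 − 1 = 666 = 2^1 · 333, so d = 333.
3^1 ≡ 3 (mod 667)
3^2 ≡ 3^2 = 9 ≡ 9 (mod 667)
3^4 ≡ 9^2 = 81 ≡ 81 (mod 667)
3^8 ≡ 81^2 = 6561 ≡ 558 (mod 667)
3^16 ≡ 558^2 = 311364 ≡ 542 (mod 667)
3^32 ≡ 542^2 = 293764 ≡ 284 (mod 667)
3^64 ≡ 284^2 = 80656 ≡ 616 (mod 667)
3^128 ≡ 616^2 = 379456 ≡ 600 (mod 667)
3^256 ≡ 600^2 = 360000 ≡ 487 (mod 667)
333 = 256 + 64 + 8 + 4 + 1 in binary powers of 2.
So 3^333 ≡ 487 · 616 · 558 · 81 · 3 ≡ 188 (mod 667).
Squaring chain: 188; never reaches −1, so base 3 is a Miller–Rabin witness that 667 is composite.

188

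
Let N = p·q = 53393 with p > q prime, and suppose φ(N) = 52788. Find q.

107

φ(n) = (p−1)(q−1) = n − (p+q) + 1, so p + q = 53393 − 52788 + 1 = 606.
p and q are the roots of t² − 606t + 53393 = 0.
Discriminant: 606² − 4·53393 = 367236 − 213572 = 153664; √153664 = 392.
q = (606 − 392)/2 = 107, p = (606 + 392)/2 = 499.
Check: 107 · 499 = 53393.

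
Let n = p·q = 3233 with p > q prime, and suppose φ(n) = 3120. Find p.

φ(n) = (p−1)(q−1) = n − (p+q) + 1, so p + q = 3233 − 3120 + 1 = 114.
p and q are the roots of t² − 114t + 3233 = 0.
Discriminant: 114² − 4·3233 = 12996 − 12932 = 64; √64 = 8.
q = (114 − 8)/2 = 53, p = (114 + 8)/2 = 61.
Check: 53 · 61 = 3233.

61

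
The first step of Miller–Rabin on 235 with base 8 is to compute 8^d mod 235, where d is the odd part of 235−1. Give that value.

158

235 − 1 = 234 = 2^1 · 117, so d = 117.
8^1 ≡ 8 (mod 235)
8^2 ≡ 8^2 = 64 ≡ 64 (mod 235)
8^4 ≡ 64^2 = 4096 ≡ 101 (mod 235)
8^8 ≡ 101^2 = 10201 ≡ 96 (mod 235)
8^16 ≡ 96^2 = 9216 ≡ 51 (mod 235)
8^32 ≡ 51^2 = 2601 ≡ 16 (mod 235)
8^64 ≡ 16^2 = 256 ≡ 21 (mod 235)
117 = 64 + 32 + 16 + 4 + 1 in binary powers of 2.
So 8^117 ≡ 21 · 16 · 51 · 101 · 8 ≡ 158 (mod 235).
Squaring chain: 158; never reaches −1, so base 8 is a Miller–Rabin witness that 235 is composite.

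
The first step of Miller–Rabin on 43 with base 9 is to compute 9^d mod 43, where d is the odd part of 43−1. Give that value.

1

43 − 1 = 42 = 2^1 · 21, so d = 21.
9^1 ≡ 9 (mod 43)
9^2 ≡ 9^2 = 81 ≡ 38 (mod 43)
9^4 ≡ 38^2 = 1444 ≡ 25 (mod 43)
9^8 ≡ 25^2 = 625 ≡ 23 (mod 43)
9^16 ≡ 23^2 = 529 ≡ 13 (mod 43)
21 = 16 + 4 + 1 in binary powers of 2.
So 9^21 ≡ 13 · 25 · 9 ≡ 1 (mod 43).
Since 9^d ≡ 1 (mod 43), base 9 does not prove 43 composite.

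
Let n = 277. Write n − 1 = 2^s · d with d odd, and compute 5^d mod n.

277 − 1 = 276 = 2^2 · 69, so d = 69.
5^1 ≡ 5 (mod 277)
5^2 ≡ 5^2 = 25 ≡ 25 (mod 277)
5^4 ≡ 25^2 = 625 ≡ 71 (mod 277)
5^8 ≡ 71^2 = 5041 ≡ 55 (mod 277)
5^16 ≡ 55^2 = 3025 ≡ 255 (mod 277)
5^32 ≡ 255^2 = 65025 ≡ 207 (mod 277)
5^64 ≡ 207^2 = 42849 ≡ 191 (mod 277)
69 = 64 + 4 + 1 in binary powers of 2.
So 5^69 ≡ 191 · 71 · 5 ≡ 217 (mod 277).
Squaring chain: 217 → 276; reaches −1, so base 5 does not prove 277 composite.

217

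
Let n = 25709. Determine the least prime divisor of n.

47

25709 is odd.
Digit sum 23, not divisible by 3.
Ends in 9: not divisible by 5.
7: 25709 = 7·3672 + 5
11: 25709 = 11·2337 + 2
13: 25709 = 13·1977 + 8
17: 25709 = 17·1512 + 5
19: 25709 = 19·1353 + 2
23: 25709 = 23·1117 + 18
29: 25709 = 29·886 + 15
31: 25709 = 31·829 + 10
37: 25709 = 37·694 + 31
41: 25709 = 41·627 + 2
43: 25709 = 43·597 + 38
47: 25709 = 47·547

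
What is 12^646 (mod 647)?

1

12^1 ≡ 12 (mod 647)
12^2 ≡ 12^2 = 144 ≡ 144 (mod 647)
12^4 ≡ 144^2 = 20736 ≡ 32 (mod 647)
12^8 ≡ 32^2 = 1024 ≡ 377 (mod 647)
12^16 ≡ 377^2 = 142129 ≡ 436 (mod 647)
12^32 ≡ 436^2 = 190096 ≡ 525 (mod 647)
12^64 ≡ 525^2 = 275625 ≡ 3 (mod 647)
12^128 ≡ 3^2 = 9 ≡ 9 (mod 647)
12^256 ≡ 9^2 = 81 ≡ 81 (mod 647)
12^512 ≡ 81^2 = 6561 ≡ 91 (mod 647)
646 = 512 + 128 + 4 + 2 in binary powers of 2.
So 12^646 ≡ 91 · 9 · 32 · 144 ≡ 1 (mod 647).
Since the result is 1, base 12 gives no evidence that 647 is composite.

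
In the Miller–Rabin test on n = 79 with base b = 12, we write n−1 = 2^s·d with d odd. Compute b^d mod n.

78

79 − 1 = 78 = 2^1 · 39, so d = 39.
12^1 ≡ 12 (mod 79)
12^2 ≡ 12^2 = 144 ≡ 65 (mod 79)
12^4 ≡ 65^2 = 4225 ≡ 38 (mod 79)
12^8 ≡ 38^2 = 1444 ≡ 22 (mod 79)
12^16 ≡ 22^2 = 484 ≡ 10 (mod 79)
12^32 ≡ 10^2 = 100 ≡ 21 (mod 79)
39 = 32 + 4 + 2 + 1 in binary powers of 2.
So 12^39 ≡ 21 · 38 · 65 · 12 ≡ 78 (mod 79).
Since 12^d ≡ 78 (mod 79), base 12 does not prove 79 composite.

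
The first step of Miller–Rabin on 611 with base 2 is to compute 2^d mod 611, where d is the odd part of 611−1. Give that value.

487

611 − 1 = 610 = 2^1 · 305, so d = 305.
2^1 ≡ 2 (mod 611)
2^2 ≡ 2^2 = 4 ≡ 4 (mod 611)
2^4 ≡ 4^2 = 16 ≡ 16 (mod 611)
2^8 ≡ 16^2 = 256 ≡ 256 (mod 611)
2^16 ≡ 256^2 = 65536 ≡ 159 (mod 611)
2^32 ≡ 159^2 = 25281 ≡ 230 (mod 611)
2^64 ≡ 230^2 = 52900 ≡ 354 (mod 611)
2^128 ≡ 354^2 = 125316 ≡ 61 (mod 611)
2^256 ≡ 61^2 = 3721 ≡ 55 (mod 611)
305 = 256 + 32 + 16 + 1 in binary powers of 2.
So 2^305 ≡ 55 · 230 · 159 · 2 ≡ 487 (mod 611).
Squaring chain: 487; never reaches −1, so base 2 is a Miller–Rabin witness that 611 is composite.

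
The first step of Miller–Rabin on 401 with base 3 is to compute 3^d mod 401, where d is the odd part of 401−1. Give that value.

401 − 1 = 400 = 2^4 · 25, so d = 25.
3^1 ≡ 3 (mod 401)
3^2 ≡ 3^2 = 9 ≡ 9 (mod 401)
3^4 ≡ 9^2 = 81 ≡ 81 (mod 401)
3^8 ≡ 81^2 = 6561 ≡ 145 (mod 401)
3^16 ≡ 145^2 = 21025 ≡ 173 (mod 401)
25 = 16 + 8 + 1 in binary powers of 2.
So 3^25 ≡ 173 · 145 · 3 ≡ 268 (mod 401).
Squaring chain: 268 → 45 → 20 → 400; reaches −1, so base 3 does not prove 401 composite.

268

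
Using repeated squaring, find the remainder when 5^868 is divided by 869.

5^1 ≡ 5 (mod 869)
5^2 ≡ 5^2 = 25 ≡ 25 (mod 869)
5^4 ≡ 25^2 = 625 ≡ 625 (mod 869)
5^8 ≡ 625^2 = 390625 ≡ 444 (mod 869)
5^16 ≡ 444^2 = 197136 ≡ 742 (mod 869)
5^32 ≡ 742^2 = 550564 ≡ 487 (mod 869)
5^64 ≡ 487^2 = 237169 ≡ 801 (mod 869)
5^128 ≡ 801^2 = 641601 ≡ 279 (mod 869)
5^256 ≡ 279^2 = 77841 ≡ 500 (mod 869)
5^512 ≡ 500^2 = 250000 ≡ 597 (mod 869)
868 = 512 + 256 + 64 + 32 + 4 in binary powers of 2.
So 5^868 ≡ 597 · 500 · 801 · 487 · 625 ≡ 356 (mod 869).
Since 356 ≠ 1, base 5 is a Fermat witness: 869 is composite.

356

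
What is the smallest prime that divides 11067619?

11067619 is odd.
Digit sum 31, not divisible by 3.
Ends in 9: not divisible by 5.
7: 11067619 = 7·1581088 + 3
11: 11067619 = 11·1006147 + 2
13: 11067619 = 13·851355 + 4
17: 11067619 = 17·651036 + 7
19: 11067619 = 19·582506 + 5
23: 11067619 = 23·481200 + 19
29: 11067619 = 29·381642 + 1
31: 11067619 = 31·357019 + 30
37: 11067619 = 37·299124 + 31
41: 11067619 = 41·269941 + 38
43: 11067619 = 43·257386 + 21
47: 11067619 = 47·235481 + 12
53: 11067619 = 53·208823

53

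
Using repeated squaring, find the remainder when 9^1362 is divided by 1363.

9^1 ≡ 9 (mod 1363)
9^2 ≡ 9^2 = 81 ≡ 81 (mod 1363)
9^4 ≡ 81^2 = 6561 ≡ 1109 (mod 1363)
9^8 ≡ 1109^2 = 1229881 ≡ 455 (mod 1363)
9^16 ≡ 455^2 = 207025 ≡ 1212 (mod 1363)
9^32 ≡ 1212^2 = 1468944 ≡ 993 (mod 1363)
9^64 ≡ 993^2 = 986049 ≡ 600 (mod 1363)
9^128 ≡ 600^2 = 360000 ≡ 168 (mod 1363)
9^256 ≡ 168^2 = 28224 ≡ 964 (mod 1363)
9^512 ≡ 964^2 = 929296 ≡ 1093 (mod 1363)
9^1024 ≡ 1093^2 = 1194649 ≡ 661 (mod 1363)
1362 = 1024 + 256 + 64 + 16 + 2 in binary powers of 2.
So 9^1362 ≡ 661 · 964 · 600 · 1212 · 81 ≡ 1051 (mod 1363).
Since 1051 ≠ 1, base 9 is a Fermat witness: 1363 is composite.

1051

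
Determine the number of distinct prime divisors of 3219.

3219 = 3 · 1073
1073 = 29 · 37
3219 = 3 · 29 · 37, which has 3 distinct prime factors.

3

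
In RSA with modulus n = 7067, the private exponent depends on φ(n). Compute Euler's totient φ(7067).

6840

Factor: 7067 = 37 · 191.
φ(7067) = (37−1) · (191−1) = 36 · 190 = 6840.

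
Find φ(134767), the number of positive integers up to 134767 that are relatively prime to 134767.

Factor: 134767 = 19 · 41 · 173.
φ(134767) = (19−1) · (41−1) · (173−1) = 18 · 40 · 172 = 123840.

123840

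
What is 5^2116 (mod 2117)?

547

5^1 ≡ 5 (mod 2117)
5^2 ≡ 5^2 = 25 ≡ 25 (mod 2117)
5^4 ≡ 25^2 = 625 ≡ 625 (mod 2117)
5^8 ≡ 625^2 = 390625 ≡ 1097 (mod 2117)
5^16 ≡ 1097^2 = 1203409 ≡ 953 (mod 2117)
5^32 ≡ 953^2 = 908209 ≡ 16 (mod 2117)
5^64 ≡ 16^2 = 256 ≡ 256 (mod 2117)
5^128 ≡ 256^2 = 65536 ≡ 2026 (mod 2117)
5^256 ≡ 2026^2 = 4104676 ≡ 1930 (mod 2117)
5^512 ≡ 1930^2 = 3724900 ≡ 1097 (mod 2117)
5^1024 ≡ 1097^2 = 1203409 ≡ 953 (mod 2117)
5^2048 ≡ 953^2 = 908209 ≡ 16 (mod 2117)
2116 = 2048 + 64 + 4 in binary powers of 2.
So 5^2116 ≡ 16 · 256 · 625 ≡ 547 (mod 2117).
Since 547 ≠ 1, base 5 is a Fermat witness: 2117 is composite.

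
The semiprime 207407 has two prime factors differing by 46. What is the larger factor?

Since p = q + 46, we have 207407 = q(q + 46), so q² + 46q − 207407 = 0.
Discriminant: 46² + 4·207407 = 2116 + 829628 = 831744; √831744 = 912.
q = (−46 + 912)/2 = 433, and p = q + 46 = 479.
Check: 433 · 479 = 207407.

479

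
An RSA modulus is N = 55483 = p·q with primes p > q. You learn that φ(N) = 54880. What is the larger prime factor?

491

φ(n) = (p−1)(q−1) = n − (p+q) + 1, so p + q = 55483 − 54880 + 1 = 604.
p and q are the roots of t² − 604t + 55483 = 0.
Discriminant: 604² − 4·55483 = 364816 − 221932 = 142884; √142884 = 378.
q = (604 − 378)/2 = 113, p = (604 + 378)/2 = 491.
Check: 113 · 491 = 55483.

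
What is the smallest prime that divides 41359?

41359 is odd.
Digit sum 22, not divisible by 3.
Ends in 9: not divisible by 5.
7: 41359 = 7·5908 + 3
11: 41359 = 11·3759 + 10
13: 41359 = 13·3181 + 6
17: 41359 = 17·2432 + 15
19: 41359 = 19·2176 + 15
23: 41359 = 23·1798 + 5
29: 41359 = 29·1426 + 5
31: 41359 = 31·1334 + 5
37: 41359 = 37·1117 + 30
41: 41359 = 41·1008 + 31
43: 41359 = 43·961 + 36
47: 41359 = 47·879 + 46
53: 41359 = 53·780 + 19
59: 41359 = 59·701

59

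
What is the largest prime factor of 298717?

298717 = 59 · 5063
5063 = 61 · 83
83 is prime.
So 298717 = 59 · 61 · 83; the largest prime factor is 83.

83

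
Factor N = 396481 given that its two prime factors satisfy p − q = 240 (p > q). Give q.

521

Since p = q + 240, we have 396481 = q(q + 240), so q² + 240q − 396481 = 0.
Discriminant: 240² + 4·396481 = 57600 + 1585924 = 1643524; √1643524 = 1282.
q = (−240 + 1282)/2 = 521, and p = q + 240 = 761.
Check: 521 · 761 = 396481.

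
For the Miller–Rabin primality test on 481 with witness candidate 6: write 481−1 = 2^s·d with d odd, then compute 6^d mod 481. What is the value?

216

481 − 1 = 480 = 2^5 · 15, so d = 15.
6^1 ≡ 6 (mod 481)
6^2 ≡ 6^2 = 36 ≡ 36 (mod 481)
6^4 ≡ 36^2 = 1296 ≡ 334 (mod 481)
6^8 ≡ 334^2 = 111556 ≡ 445 (mod 481)
15 = 8 + 4 + 2 + 1 in binary powers of 2.
So 6^15 ≡ 445 · 334 · 36 · 6 ≡ 216 (mod 481).
Squaring chain: 216 → 480 → 1 → 1 → 1; reaches −1, so base 6 does not prove 481 composite.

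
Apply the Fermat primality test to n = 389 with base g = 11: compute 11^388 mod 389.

11^1 ≡ 11 (mod 389)
11^2 ≡ 11^2 = 121 ≡ 121 (mod 389)
11^4 ≡ 121^2 = 14641 ≡ 248 (mod 389)
11^8 ≡ 248^2 = 61504 ≡ 42 (mod 389)
11^16 ≡ 42^2 = 1764 ≡ 208 (mod 389)
11^32 ≡ 208^2 = 43264 ≡ 85 (mod 389)
11^64 ≡ 85^2 = 7225 ≡ 223 (mod 389)
11^128 ≡ 223^2 = 49729 ≡ 326 (mod 389)
11^256 ≡ 326^2 = 106276 ≡ 79 (mod 389)
388 = 256 + 128 + 4 in binary powers of 2.
So 11^388 ≡ 79 · 326 · 248 ≡ 1 (mod 389).
Since the result is 1, base 11 gives no evidence that 389 is composite.

1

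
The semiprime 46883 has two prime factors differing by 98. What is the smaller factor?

Since p = q + 98, we have 46883 = q(q + 98), so q² + 98q − 46883 = 0.
Discriminant: 98² + 4·46883 = 9604 + 187532 = 197136; √197136 = 444.
q = (−98 + 444)/2 = 173, and p = q + 98 = 271.
Check: 173 · 271 = 46883.

173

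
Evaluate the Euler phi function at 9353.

Factor: 9353 = 47 · 199.
φ(9353) = (47−1) · (199−1) = 46 · 198 = 9108.

9108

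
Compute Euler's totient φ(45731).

38088

Factor: 45731 = 7 · 47 · 139.
φ(45731) = (7−1) · (47−1) · (139−1) = 6 · 46 · 138 = 38088.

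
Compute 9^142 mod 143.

48

9^1 ≡ 9 (mod 143)
9^2 ≡ 9^2 = 81 ≡ 81 (mod 143)
9^4 ≡ 81^2 = 6561 ≡ 126 (mod 143)
9^8 ≡ 126^2 = 15876 ≡ 3 (mod 143)
9^16 ≡ 3^2 = 9 ≡ 9 (mod 143)
9^32 ≡ 9^2 = 81 ≡ 81 (mod 143)
9^64 ≡ 81^2 = 6561 ≡ 126 (mod 143)
9^128 ≡ 126^2 = 15876 ≡ 3 (mod 143)
142 = 128 + 8 + 4 + 2 in binary powers of 2.
So 9^142 ≡ 3 · 3 · 126 · 81 ≡ 48 (mod 143).
Since 48 ≠ 1, base 9 is a Fermat witness: 143 is composite.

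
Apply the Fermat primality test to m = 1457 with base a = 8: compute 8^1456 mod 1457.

8^1 ≡ 8 (mod 1457)
8^2 ≡ 8^2 = 64 ≡ 64 (mod 1457)
8^4 ≡ 64^2 = 4096 ≡ 1182 (mod 1457)
8^8 ≡ 1182^2 = 1397124 ≡ 1318 (mod 1457)
8^16 ≡ 1318^2 = 1737124 ≡ 380 (mod 1457)
8^32 ≡ 380^2 = 144400 ≡ 157 (mod 1457)
8^64 ≡ 157^2 = 24649 ≡ 1337 (mod 1457)
8^128 ≡ 1337^2 = 1787569 ≡ 1287 (mod 1457)
8^256 ≡ 1287^2 = 1656369 ≡ 1217 (mod 1457)
8^512 ≡ 1217^2 = 1481089 ≡ 777 (mod 1457)
8^1024 ≡ 777^2 = 603729 ≡ 531 (mod 1457)
1456 = 1024 + 256 + 128 + 32 + 16 in binary powers of 2.
So 8^1456 ≡ 531 · 1217 · 1287 · 157 · 380 ≡ 1093 (mod 1457).
Since 1093 ≠ 1, base 8 is a Fermat witness: 1457 is composite.

1093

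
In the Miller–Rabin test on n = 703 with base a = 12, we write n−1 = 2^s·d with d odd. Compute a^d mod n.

703 − 1 = 702 = 2^1 · 351, so d = 351.
12^1 ≡ 12 (mod 703)
12^2 ≡ 12^2 = 144 ≡ 144 (mod 703)
12^4 ≡ 144^2 = 20736 ≡ 349 (mod 703)
12^8 ≡ 349^2 = 121801 ≡ 182 (mod 703)
12^16 ≡ 182^2 = 33124 ≡ 83 (mod 703)
12^32 ≡ 83^2 = 6889 ≡ 562 (mod 703)
12^64 ≡ 562^2 = 315844 ≡ 197 (mod 703)
12^128 ≡ 197^2 = 38809 ≡ 144 (mod 703)
12^256 ≡ 144^2 = 20736 ≡ 349 (mod 703)
351 = 256 + 64 + 16 + 8 + 4 + 2 + 1 in binary powers of 2.
So 12^351 ≡ 349 · 197 · 83 · 182 · 349 · 144 · 12 ≡ 75 (mod 703).
Squaring chain: 75; never reaches −1, so base 12 is a Miller–Rabin witness that 703 is composite.

75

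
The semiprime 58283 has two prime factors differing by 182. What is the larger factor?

349

Since p = q + 182, we have 58283 = q(q + 182), so q² + 182q − 58283 = 0.
Discriminant: 182² + 4·58283 = 33124 + 233132 = 266256; √266256 = 516.
q = (−182 + 516)/2 = 167, and p = q + 182 = 349.
Check: 167 · 349 = 58283.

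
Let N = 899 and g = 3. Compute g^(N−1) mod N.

3^1 ≡ 3 (mod 899)
3^2 ≡ 3^2 = 9 ≡ 9 (mod 899)
3^4 ≡ 9^2 = 81 ≡ 81 (mod 899)
3^8 ≡ 81^2 = 6561 ≡ 268 (mod 899)
3^16 ≡ 268^2 = 71824 ≡ 803 (mod 899)
3^32 ≡ 803^2 = 644809 ≡ 226 (mod 899)
3^64 ≡ 226^2 = 51076 ≡ 732 (mod 899)
3^128 ≡ 732^2 = 535824 ≡ 20 (mod 899)
3^256 ≡ 20^2 = 400 ≡ 400 (mod 899)
3^512 ≡ 400^2 = 160000 ≡ 877 (mod 899)
898 = 512 + 256 + 128 + 2 in binary powers of 2.
So 3^898 ≡ 877 · 400 · 20 · 9 ≡ 38 (mod 899).
Since 38 ≠ 1, base 3 is a Fermat witness: 899 is composite.

38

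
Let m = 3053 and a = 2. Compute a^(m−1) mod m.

2968

2^1 ≡ 2 (mod 3053)
2^2 ≡ 2^2 = 4 ≡ 4 (mod 3053)
2^4 ≡ 4^2 = 16 ≡ 16 (mod 3053)
2^8 ≡ 16^2 = 256 ≡ 256 (mod 3053)
2^16 ≡ 256^2 = 65536 ≡ 1423 (mod 3053)
2^32 ≡ 1423^2 = 2024929 ≡ 790 (mod 3053)
2^64 ≡ 790^2 = 624100 ≡ 1288 (mod 3053)
2^128 ≡ 1288^2 = 1658944 ≡ 1165 (mod 3053)
2^256 ≡ 1165^2 = 1357225 ≡ 1693 (mod 3053)
2^512 ≡ 1693^2 = 2866249 ≡ 2535 (mod 3053)
2^1024 ≡ 2535^2 = 6426225 ≡ 2713 (mod 3053)
2^2048 ≡ 2713^2 = 7360369 ≡ 2639 (mod 3053)
3052 = 2048 + 512 + 256 + 128 + 64 + 32 + 8 + 4 in binary powers of 2.
So 2^3052 ≡ 2639 · 2535 · 1693 · 1165 · 1288 · 790 · 256 · 16 ≡ 2968 (mod 3053).
Since 2968 ≠ 1, base 2 is a Fermat witness: 3053 is composite.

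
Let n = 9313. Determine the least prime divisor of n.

67

9313 is odd.
Digit sum 16, not divisible by 3.
Ends in 3: not divisible by 5.
7: 9313 = 7·1330 + 3
11: 9313 = 11·846 + 7
13: 9313 = 13·716 + 5
17: 9313 = 17·547 + 14
19: 9313 = 19·490 + 3
23: 9313 = 23·404 + 21
29: 9313 = 29·321 + 4
31: 9313 = 31·300 + 13
37: 9313 = 37·251 + 26
41: 9313 = 41·227 + 6
43: 9313 = 43·216 + 25
47: 9313 = 47·198 + 7
53: 9313 = 53·175 + 38
59: 9313 = 59·157 + 50
61: 9313 = 61·152 + 41
67: 9313 = 67·139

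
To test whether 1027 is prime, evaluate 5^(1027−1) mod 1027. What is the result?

1000

5^1 ≡ 5 (mod 1027)
5^2 ≡ 5^2 = 25 ≡ 25 (mod 1027)
5^4 ≡ 25^2 = 625 ≡ 625 (mod 1027)
5^8 ≡ 625^2 = 390625 ≡ 365 (mod 1027)
5^16 ≡ 365^2 = 133225 ≡ 742 (mod 1027)
5^32 ≡ 742^2 = 550564 ≡ 92 (mod 1027)
5^64 ≡ 92^2 = 8464 ≡ 248 (mod 1027)
5^128 ≡ 248^2 = 61504 ≡ 911 (mod 1027)
5^256 ≡ 911^2 = 829921 ≡ 105 (mod 1027)
5^512 ≡ 105^2 = 11025 ≡ 755 (mod 1027)
5^1024 ≡ 755^2 = 570025 ≡ 40 (mod 1027)
1026 = 1024 + 2 in binary powers of 2.
So 5^1026 ≡ 40 · 25 ≡ 1000 (mod 1027).
Since 1000 ≠ 1, base 5 is a Fermat witness: 1027 is composite.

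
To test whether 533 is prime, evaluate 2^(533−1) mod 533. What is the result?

2^1 ≡ 2 (mod 533)
2^2 ≡ 2^2 = 4 ≡ 4 (mod 533)
2^4 ≡ 4^2 = 16 ≡ 16 (mod 533)
2^8 ≡ 16^2 = 256 ≡ 256 (mod 533)
2^16 ≡ 256^2 = 65536 ≡ 510 (mod 533)
2^32 ≡ 510^2 = 260100 ≡ 529 (mod 533)
2^64 ≡ 529^2 = 279841 ≡ 16 (mod 533)
2^128 ≡ 16^2 = 256 ≡ 256 (mod 533)
2^256 ≡ 256^2 = 65536 ≡ 510 (mod 533)
2^512 ≡ 510^2 = 260100 ≡ 529 (mod 533)
532 = 512 + 16 + 4 in binary powers of 2.
So 2^532 ≡ 529 · 510 · 16 ≡ 406 (mod 533).
Since 406 ≠ 1, base 2 is a Fermat witness: 533 is composite.

406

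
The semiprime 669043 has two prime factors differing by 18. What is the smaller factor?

809

Since p = q + 18, we have 669043 = q(q + 18), so q² + 18q − 669043 = 0.
Discriminant: 18² + 4·669043 = 324 + 2676172 = 2676496; √2676496 = 1636.
q = (−18 + 1636)/2 = 809, and p = q + 18 = 827.
Check: 809 · 827 = 669043.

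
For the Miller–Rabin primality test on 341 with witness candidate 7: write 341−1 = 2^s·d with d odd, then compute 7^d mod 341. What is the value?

87

341 − 1 = 340 = 2^2 · 85, so d = 85.
7^1 ≡ 7 (mod 341)
7^2 ≡ 7^2 = 49 ≡ 49 (mod 341)
7^4 ≡ 49^2 = 2401 ≡ 14 (mod 341)
7^8 ≡ 14^2 = 196 ≡ 196 (mod 341)
7^16 ≡ 196^2 = 38416 ≡ 224 (mod 341)
7^32 ≡ 224^2 = 50176 ≡ 49 (mod 341)
7^64 ≡ 49^2 = 2401 ≡ 14 (mod 341)
85 = 64 + 16 + 4 + 1 in binary powers of 2.
So 7^85 ≡ 14 · 224 · 14 · 7 ≡ 87 (mod 341).
Squaring chain: 87 → 67; never reaches −1, so base 7 is a Miller–Rabin witness that 341 is composite.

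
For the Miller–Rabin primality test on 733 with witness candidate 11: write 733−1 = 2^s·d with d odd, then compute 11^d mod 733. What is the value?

353

733 − 1 = 732 = 2^2 · 183, so d = 183.
11^1 ≡ 11 (mod 733)
11^2 ≡ 11^2 = 121 ≡ 121 (mod 733)
11^4 ≡ 121^2 = 14641 ≡ 714 (mod 733)
11^8 ≡ 714^2 = 509796 ≡ 361 (mod 733)
11^16 ≡ 361^2 = 130321 ≡ 580 (mod 733)
11^32 ≡ 580^2 = 336400 ≡ 686 (mod 733)
11^64 ≡ 686^2 = 470596 ≡ 10 (mod 733)
11^128 ≡ 10^2 = 100 ≡ 100 (mod 733)
183 = 128 + 32 + 16 + 4 + 2 + 1 in binary powers of 2.
So 11^183 ≡ 100 · 686 · 580 · 714 · 121 · 11 ≡ 353 (mod 733).
Squaring chain: 353 → 732; reaches −1, so base 11 does not prove 733 composite.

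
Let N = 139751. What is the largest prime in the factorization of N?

79

139751 = 29 · 4819
4819 = 61 · 79
79 is prime.
So 139751 = 29 · 61 · 79; the largest prime factor is 79.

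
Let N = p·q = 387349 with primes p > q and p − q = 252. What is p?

Since p = q + 252, we have 387349 = q(q + 252), so q² + 252q − 387349 = 0.
Discriminant: 252² + 4·387349 = 63504 + 1549396 = 1612900; √1612900 = 1270.
q = (−252 + 1270)/2 = 509, and p = q + 252 = 761.
Check: 509 · 761 = 387349.

761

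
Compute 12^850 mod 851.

12^1 ≡ 12 (mod 851)
12^2 ≡ 12^2 = 144 ≡ 144 (mod 851)
12^4 ≡ 144^2 = 20736 ≡ 312 (mod 851)
12^8 ≡ 312^2 = 97344 ≡ 330 (mod 851)
12^16 ≡ 330^2 = 108900 ≡ 823 (mod 851)
12^32 ≡ 823^2 = 677329 ≡ 784 (mod 851)
12^64 ≡ 784^2 = 614656 ≡ 234 (mod 851)
12^128 ≡ 234^2 = 54756 ≡ 292 (mod 851)
12^256 ≡ 292^2 = 85264 ≡ 164 (mod 851)
12^512 ≡ 164^2 = 26896 ≡ 515 (mod 851)
850 = 512 + 256 + 64 + 16 + 2 in binary powers of 2.
So 12^850 ≡ 515 · 164 · 234 · 823 · 144 ≡ 164 (mod 851).
Since 164 ≠ 1, base 12 is a Fermat witness: 851 is composite.

164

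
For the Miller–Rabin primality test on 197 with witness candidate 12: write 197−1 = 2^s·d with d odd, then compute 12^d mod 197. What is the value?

197 − 1 = 196 = 2^2 · 49, so d = 49.
12^1 ≡ 12 (mod 197)
12^2 ≡ 12^2 = 144 ≡ 144 (mod 197)
12^4 ≡ 144^2 = 20736 ≡ 51 (mod 197)
12^8 ≡ 51^2 = 2601 ≡ 40 (mod 197)
12^16 ≡ 40^2 = 1600 ≡ 24 (mod 197)
12^32 ≡ 24^2 = 576 ≡ 182 (mod 197)
49 = 32 + 16 + 1 in binary powers of 2.
So 12^49 ≡ 182 · 24 · 12 ≡ 14 (mod 197).
Squaring chain: 14 → 196; reaches −1, so base 12 does not prove 197 composite.

14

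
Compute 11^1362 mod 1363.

1193

11^1 ≡ 11 (mod 1363)
11^2 ≡ 11^2 = 121 ≡ 121 (mod 1363)
11^4 ≡ 121^2 = 14641 ≡ 1011 (mod 1363)
11^8 ≡ 1011^2 = 1022121 ≡ 1234 (mod 1363)
11^16 ≡ 1234^2 = 1522756 ≡ 285 (mod 1363)
11^32 ≡ 285^2 = 81225 ≡ 808 (mod 1363)
11^64 ≡ 808^2 = 652864 ≡ 1350 (mod 1363)
11^128 ≡ 1350^2 = 1822500 ≡ 169 (mod 1363)
11^256 ≡ 169^2 = 28561 ≡ 1301 (mod 1363)
11^512 ≡ 1301^2 = 1692601 ≡ 1118 (mod 1363)
11^1024 ≡ 1118^2 = 1249924 ≡ 53 (mod 1363)
1362 = 1024 + 256 + 64 + 16 + 2 in binary powers of 2.
So 11^1362 ≡ 53 · 1301 · 1350 · 285 · 121 ≡ 1193 (mod 1363).
Since 1193 ≠ 1, base 11 is a Fermat witness: 1363 is composite.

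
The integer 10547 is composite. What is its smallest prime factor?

53

10547 is odd.
Digit sum 17, not divisible by 3.
Ends in 7: not divisible by 5.
7: 10547 = 7·1506 + 5
11: 10547 = 11·958 + 9
13: 10547 = 13·811 + 4
17: 10547 = 17·620 + 7
19: 10547 = 19·555 + 2
23: 10547 = 23·458 + 13
29: 10547 = 29·363 + 20
31: 10547 = 31·340 + 7
37: 10547 = 37·285 + 2
41: 10547 = 41·257 + 10
43: 10547 = 43·245 + 12
47: 10547 = 47·224 + 19
53: 10547 = 53·199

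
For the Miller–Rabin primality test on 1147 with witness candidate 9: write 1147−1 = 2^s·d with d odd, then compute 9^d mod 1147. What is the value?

47

1147 − 1 = 1146 = 2^1 · 573, so d = 573.
9^1 ≡ 9 (mod 1147)
9^2 ≡ 9^2 = 81 ≡ 81 (mod 1147)
9^4 ≡ 81^2 = 6561 ≡ 826 (mod 1147)
9^8 ≡ 826^2 = 682276 ≡ 958 (mod 1147)
9^16 ≡ 958^2 = 917764 ≡ 164 (mod 1147)
9^32 ≡ 164^2 = 26896 ≡ 515 (mod 1147)
9^64 ≡ 515^2 = 265225 ≡ 268 (mod 1147)
9^128 ≡ 268^2 = 71824 ≡ 710 (mod 1147)
9^256 ≡ 710^2 = 504100 ≡ 567 (mod 1147)
9^512 ≡ 567^2 = 321489 ≡ 329 (mod 1147)
573 = 512 + 32 + 16 + 8 + 4 + 1 in binary powers of 2.
So 9^573 ≡ 329 · 515 · 164 · 958 · 826 · 9 ≡ 47 (mod 1147).
Squaring chain: 47; never reaches −1, so base 9 is a Miller–Rabin witness that 1147 is composite.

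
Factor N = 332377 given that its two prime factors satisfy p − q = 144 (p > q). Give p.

653

Since p = q + 144, we have 332377 = q(q + 144), so q² + 144q − 332377 = 0.
Discriminant: 144² + 4·332377 = 20736 + 1329508 = 1350244; √1350244 = 1162.
q = (−144 + 1162)/2 = 509, and p = q + 144 = 653.
Check: 509 · 653 = 332377.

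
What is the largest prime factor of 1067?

97

1067 = 11 · 97
97 is prime.
So 1067 = 11 · 97; the largest prime factor is 97.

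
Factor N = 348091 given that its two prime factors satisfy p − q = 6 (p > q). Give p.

593

Since p = q + 6, we have 348091 = q(q + 6), so q² + 6q − 348091 = 0.
Discriminant: 6² + 4·348091 = 36 + 1392364 = 1392400; √1392400 = 1180.
q = (−6 + 1180)/2 = 587, and p = q + 6 = 593.
Check: 587 · 593 = 348091.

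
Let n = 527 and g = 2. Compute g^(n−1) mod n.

2^1 ≡ 2 (mod 527)
2^2 ≡ 2^2 = 4 ≡ 4 (mod 527)
2^4 ≡ 4^2 = 16 ≡ 16 (mod 527)
2^8 ≡ 16^2 = 256 ≡ 256 (mod 527)
2^16 ≡ 256^2 = 65536 ≡ 188 (mod 527)
2^32 ≡ 188^2 = 35344 ≡ 35 (mod 527)
2^64 ≡ 35^2 = 1225 ≡ 171 (mod 527)
2^128 ≡ 171^2 = 29241 ≡ 256 (mod 527)
2^256 ≡ 256^2 = 65536 ≡ 188 (mod 527)
2^512 ≡ 188^2 = 35344 ≡ 35 (mod 527)
526 = 512 + 8 + 4 + 2 in binary powers of 2.
So 2^526 ≡ 35 · 256 · 16 · 4 ≡ 64 (mod 527).
Since 64 ≠ 1, base 2 is a Fermat witness: 527 is composite.

64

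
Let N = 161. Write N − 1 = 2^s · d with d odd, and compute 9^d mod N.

161 − 1 = 160 = 2^5 · 5, so d = 5.
9^1 ≡ 9 (mod 161)
9^2 ≡ 9^2 = 81 ≡ 81 (mod 161)
9^4 ≡ 81^2 = 6561 ≡ 121 (mod 161)
5 = 4 + 1 in binary powers of 2.
So 9^5 ≡ 121 · 9 ≡ 123 (mod 161).
Squaring chain: 123 → 156 → 25 → 142 → 39; never reaches −1, so base 9 is a Miller–Rabin witness that 161 is composite.

123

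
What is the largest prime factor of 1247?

1247 = 29 · 43
43 is prime.
So 1247 = 29 · 43; the largest prime factor is 43.

43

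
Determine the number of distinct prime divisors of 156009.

156009 = 3 · 52003
52003 = 7 · 7429
7429 = 17 · 437
437 = 19 · 23
156009 = 3 · 7 · 17 · 19 · 23, which has 5 distinct prime factors.

5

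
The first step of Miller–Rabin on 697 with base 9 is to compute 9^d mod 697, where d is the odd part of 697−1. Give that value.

697 − 1 = 696 = 2^3 · 87, so d = 87.
9^1 ≡ 9 (mod 697)
9^2 ≡ 9^2 = 81 ≡ 81 (mod 697)
9^4 ≡ 81^2 = 6561 ≡ 288 (mod 697)
9^8 ≡ 288^2 = 82944 ≡ 1 (mod 697)
9^16 ≡ 1^2 = 1 ≡ 1 (mod 697)
9^32 ≡ 1^2 = 1 ≡ 1 (mod 697)
9^64 ≡ 1^2 = 1 ≡ 1 (mod 697)
87 = 64 + 16 + 4 + 2 + 1 in binary powers of 2.
So 9^87 ≡ 1 · 1 · 288 · 81 · 9 ≡ 155 (mod 697).
Squaring chain: 155 → 327 → 288; never reaches −1, so base 9 is a Miller–Rabin witness that 697 is composite.

155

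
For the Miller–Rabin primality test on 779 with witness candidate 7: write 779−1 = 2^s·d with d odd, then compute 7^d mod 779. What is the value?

315

779 − 1 = 778 = 2^1 · 389, so d = 389.
7^1 ≡ 7 (mod 779)
7^2 ≡ 7^2 = 49 ≡ 49 (mod 779)
7^4 ≡ 49^2 = 2401 ≡ 64 (mod 779)
7^8 ≡ 64^2 = 4096 ≡ 201 (mod 779)
7^16 ≡ 201^2 = 40401 ≡ 672 (mod 779)
7^32 ≡ 672^2 = 451584 ≡ 543 (mod 779)
7^64 ≡ 543^2 = 294849 ≡ 387 (mod 779)
7^128 ≡ 387^2 = 149769 ≡ 201 (mod 779)
7^256 ≡ 201^2 = 40401 ≡ 672 (mod 779)
389 = 256 + 128 + 4 + 1 in binary powers of 2.
So 7^389 ≡ 672 · 201 · 64 · 7 ≡ 315 (mod 779).
Squaring chain: 315; never reaches −1, so base 7 is a Miller–Rabin witness that 779 is composite.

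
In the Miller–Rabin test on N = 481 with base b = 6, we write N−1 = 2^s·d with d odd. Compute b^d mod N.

216

481 − 1 = 480 = 2^5 · 15, so d = 15.
6^1 ≡ 6 (mod 481)
6^2 ≡ 6^2 = 36 ≡ 36 (mod 481)
6^4 ≡ 36^2 = 1296 ≡ 334 (mod 481)
6^8 ≡ 334^2 = 111556 ≡ 445 (mod 481)
15 = 8 + 4 + 2 + 1 in binary powers of 2.
So 6^15 ≡ 445 · 334 · 36 · 6 ≡ 216 (mod 481).
Squaring chain: 216 → 480 → 1 → 1 → 1; reaches −1, so base 6 does not prove 481 composite.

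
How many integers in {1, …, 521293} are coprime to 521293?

497664

Factor: 521293 = 37 · 73 · 193.
φ(521293) = (37−1) · (73−1) · (193−1) = 36 · 72 · 192 = 497664.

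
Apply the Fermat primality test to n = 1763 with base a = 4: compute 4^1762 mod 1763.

4^1 ≡ 4 (mod 1763)
4^2 ≡ 4^2 = 16 ≡ 16 (mod 1763)
4^4 ≡ 16^2 = 256 ≡ 256 (mod 1763)
4^8 ≡ 256^2 = 65536 ≡ 305 (mod 1763)
4^16 ≡ 305^2 = 93025 ≡ 1349 (mod 1763)
4^32 ≡ 1349^2 = 1819801 ≡ 385 (mod 1763)
4^64 ≡ 385^2 = 148225 ≡ 133 (mod 1763)
4^128 ≡ 133^2 = 17689 ≡ 59 (mod 1763)
4^256 ≡ 59^2 = 3481 ≡ 1718 (mod 1763)
4^512 ≡ 1718^2 = 2951524 ≡ 262 (mod 1763)
4^1024 ≡ 262^2 = 68644 ≡ 1650 (mod 1763)
1762 = 1024 + 512 + 128 + 64 + 32 + 2 in binary powers of 2.
So 4^1762 ≡ 1650 · 262 · 59 · 133 · 385 · 16 ≡ 508 (mod 1763).
Since 508 ≠ 1, base 4 is a Fermat witness: 1763 is composite.

508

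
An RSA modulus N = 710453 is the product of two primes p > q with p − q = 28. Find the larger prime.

857

Since p = q + 28, we have 710453 = q(q + 28), so q² + 28q − 710453 = 0.
Discriminant: 28² + 4·710453 = 784 + 2841812 = 2842596; √2842596 = 1686.
q = (−28 + 1686)/2 = 829, and p = q + 28 = 857.
Check: 829 · 857 = 710453.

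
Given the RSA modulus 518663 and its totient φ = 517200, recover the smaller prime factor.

601

φ(n) = (p−1)(q−1) = n − (p+q) + 1, so p + q = 518663 − 517200 + 1 = 1464.
p and q are the roots of t² − 1464t + 518663 = 0.
Discriminant: 1464² − 4·518663 = 2143296 − 2074652 = 68644; √68644 = 262.
q = (1464 − 262)/2 = 601, p = (1464 + 262)/2 = 863.
Check: 601 · 863 = 518663.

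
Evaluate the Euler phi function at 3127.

3016

Factor: 3127 = 53 · 59.
φ(3127) = (53−1) · (59−1) = 52 · 58 = 3016.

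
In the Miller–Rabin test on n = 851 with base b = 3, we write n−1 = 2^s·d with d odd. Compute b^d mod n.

851 − 1 = 850 = 2^1 · 425, so d = 425.
3^1 ≡ 3 (mod 851)
3^2 ≡ 3^2 = 9 ≡ 9 (mod 851)
3^4 ≡ 9^2 = 81 ≡ 81 (mod 851)
3^8 ≡ 81^2 = 6561 ≡ 604 (mod 851)
3^16 ≡ 604^2 = 364816 ≡ 588 (mod 851)
3^32 ≡ 588^2 = 345744 ≡ 238 (mod 851)
3^64 ≡ 238^2 = 56644 ≡ 478 (mod 851)
3^128 ≡ 478^2 = 228484 ≡ 416 (mod 851)
3^256 ≡ 416^2 = 173056 ≡ 303 (mod 851)
425 = 256 + 128 + 32 + 8 + 1 in binary powers of 2.
So 3^425 ≡ 303 · 416 · 238 · 604 · 3 ≡ 324 (mod 851).
Squaring chain: 324; never reaches −1, so base 3 is a Miller–Rabin witness that 851 is composite.

324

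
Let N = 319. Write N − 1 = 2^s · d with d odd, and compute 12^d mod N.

133

319 − 1 = 318 = 2^1 · 159, so d = 159.
12^1 ≡ 12 (mod 319)
12^2 ≡ 12^2 = 144 ≡ 144 (mod 319)
12^4 ≡ 144^2 = 20736 ≡ 1 (mod 319)
12^8 ≡ 1^2 = 1 ≡ 1 (mod 319)
12^16 ≡ 1^2 = 1 ≡ 1 (mod 319)
12^32 ≡ 1^2 = 1 ≡ 1 (mod 319)
12^64 ≡ 1^2 = 1 ≡ 1 (mod 319)
12^128 ≡ 1^2 = 1 ≡ 1 (mod 319)
159 = 128 + 16 + 8 + 4 + 2 + 1 in binary powers of 2.
So 12^159 ≡ 1 · 1 · 1 · 1 · 144 · 12 ≡ 133 (mod 319).
Squaring chain: 133; never reaches −1, so base 12 is a Miller–Rabin witness that 319 is composite.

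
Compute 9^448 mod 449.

1

9^1 ≡ 9 (mod 449)
9^2 ≡ 9^2 = 81 ≡ 81 (mod 449)
9^4 ≡ 81^2 = 6561 ≡ 275 (mod 449)
9^8 ≡ 275^2 = 75625 ≡ 193 (mod 449)
9^16 ≡ 193^2 = 37249 ≡ 431 (mod 449)
9^32 ≡ 431^2 = 185761 ≡ 324 (mod 449)
9^64 ≡ 324^2 = 104976 ≡ 359 (mod 449)
9^128 ≡ 359^2 = 128881 ≡ 18 (mod 449)
9^256 ≡ 18^2 = 324 ≡ 324 (mod 449)
448 = 256 + 128 + 64 in binary powers of 2.
So 9^448 ≡ 324 · 18 · 359 ≡ 1 (mod 449).
Since the result is 1, base 9 gives no evidence that 449 is composite.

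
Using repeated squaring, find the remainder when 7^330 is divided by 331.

7^1 ≡ 7 (mod 331)
7^2 ≡ 7^2 = 49 ≡ 49 (mod 331)
7^4 ≡ 49^2 = 2401 ≡ 84 (mod 331)
7^8 ≡ 84^2 = 7056 ≡ 105 (mod 331)
7^16 ≡ 105^2 = 11025 ≡ 102 (mod 331)
7^32 ≡ 102^2 = 10404 ≡ 143 (mod 331)
7^64 ≡ 143^2 = 20449 ≡ 258 (mod 331)
7^128 ≡ 258^2 = 66564 ≡ 33 (mod 331)
7^256 ≡ 33^2 = 1089 ≡ 96 (mod 331)
330 = 256 + 64 + 8 + 2 in binary powers of 2.
So 7^330 ≡ 96 · 258 · 105 · 49 ≡ 1 (mod 331).
Since the result is 1, base 7 gives no evidence that 331 is composite.

1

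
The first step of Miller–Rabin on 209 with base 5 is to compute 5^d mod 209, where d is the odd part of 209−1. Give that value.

169

209 − 1 = 208 = 2^4 · 13, so d = 13.
5^1 ≡ 5 (mod 209)
5^2 ≡ 5^2 = 25 ≡ 25 (mod 209)
5^4 ≡ 25^2 = 625 ≡ 207 (mod 209)
5^8 ≡ 207^2 = 42849 ≡ 4 (mod 209)
13 = 8 + 4 + 1 in binary powers of 2.
So 5^13 ≡ 4 · 207 · 5 ≡ 169 (mod 209).
Squaring chain: 169 → 137 → 168 → 9; never reaches −1, so base 5 is a Miller–Rabin witness that 209 is composite.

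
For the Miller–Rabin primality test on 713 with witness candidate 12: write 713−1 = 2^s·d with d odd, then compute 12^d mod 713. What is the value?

633

713 − 1 = 712 = 2^3 · 89, so d = 89.
12^1 ≡ 12 (mod 713)
12^2 ≡ 12^2 = 144 ≡ 144 (mod 713)
12^4 ≡ 144^2 = 20736 ≡ 59 (mod 713)
12^8 ≡ 59^2 = 3481 ≡ 629 (mod 713)
12^16 ≡ 629^2 = 395641 ≡ 639 (mod 713)
12^32 ≡ 639^2 = 408321 ≡ 485 (mod 713)
12^64 ≡ 485^2 = 235225 ≡ 648 (mod 713)
89 = 64 + 16 + 8 + 1 in binary powers of 2.
So 12^89 ≡ 648 · 639 · 629 · 12 ≡ 633 (mod 713).
Squaring chain: 633 → 696 → 289; never reaches −1, so base 12 is a Miller–Rabin witness that 713 is composite.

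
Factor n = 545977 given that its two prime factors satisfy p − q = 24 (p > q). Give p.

751

Since p = q + 24, we have 545977 = q(q + 24), so q² + 24q − 545977 = 0.
Discriminant: 24² + 4·545977 = 576 + 2183908 = 2184484; √2184484 = 1478.
q = (−24 + 1478)/2 = 727, and p = q + 24 = 751.
Check: 727 · 751 = 545977.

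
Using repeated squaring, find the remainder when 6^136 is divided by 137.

1

6^1 ≡ 6 (mod 137)
6^2 ≡ 6^2 = 36 ≡ 36 (mod 137)
6^4 ≡ 36^2 = 1296 ≡ 63 (mod 137)
6^8 ≡ 63^2 = 3969 ≡ 133 (mod 137)
6^16 ≡ 133^2 = 17689 ≡ 16 (mod 137)
6^32 ≡ 16^2 = 256 ≡ 119 (mod 137)
6^64 ≡ 119^2 = 14161 ≡ 50 (mod 137)
6^128 ≡ 50^2 = 2500 ≡ 34 (mod 137)
136 = 128 + 8 in binary powers of 2.
So 6^136 ≡ 34 · 133 ≡ 1 (mod 137).
Since the result is 1, base 6 gives no evidence that 137 is composite.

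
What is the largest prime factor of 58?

29

58 = 2 · 29
29 is prime.
So 58 = 2 · 29; the largest prime factor is 29.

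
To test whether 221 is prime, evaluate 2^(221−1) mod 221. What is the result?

2^1 ≡ 2 (mod 221)
2^2 ≡ 2^2 = 4 ≡ 4 (mod 221)
2^4 ≡ 4^2 = 16 ≡ 16 (mod 221)
2^8 ≡ 16^2 = 256 ≡ 35 (mod 221)
2^16 ≡ 35^2 = 1225 ≡ 120 (mod 221)
2^32 ≡ 120^2 = 14400 ≡ 35 (mod 221)
2^64 ≡ 35^2 = 1225 ≡ 120 (mod 221)
2^128 ≡ 120^2 = 14400 ≡ 35 (mod 221)
220 = 128 + 64 + 16 + 8 + 4 in binary powers of 2.
So 2^220 ≡ 35 · 120 · 120 · 35 · 16 ≡ 16 (mod 221).
Since 16 ≠ 1, base 2 is a Fermat witness: 221 is composite.

16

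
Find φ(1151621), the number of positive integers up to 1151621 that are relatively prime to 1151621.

Factor: 1151621 = 59 · 131 · 149.
φ(1151621) = (59−1) · (131−1) · (149−1) = 58 · 130 · 148 = 1115920.

1115920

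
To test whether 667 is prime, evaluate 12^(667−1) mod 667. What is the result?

492

12^1 ≡ 12 (mod 667)
12^2 ≡ 12^2 = 144 ≡ 144 (mod 667)
12^4 ≡ 144^2 = 20736 ≡ 59 (mod 667)
12^8 ≡ 59^2 = 3481 ≡ 146 (mod 667)
12^16 ≡ 146^2 = 21316 ≡ 639 (mod 667)
12^32 ≡ 639^2 = 408321 ≡ 117 (mod 667)
12^64 ≡ 117^2 = 13689 ≡ 349 (mod 667)
12^128 ≡ 349^2 = 121801 ≡ 407 (mod 667)
12^256 ≡ 407^2 = 165649 ≡ 233 (mod 667)
12^512 ≡ 233^2 = 54289 ≡ 262 (mod 667)
666 = 512 + 128 + 16 + 8 + 2 in binary powers of 2.
So 12^666 ≡ 262 · 407 · 639 · 146 · 144 ≡ 492 (mod 667).
Since 492 ≠ 1, base 12 is a Fermat witness: 667 is composite.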